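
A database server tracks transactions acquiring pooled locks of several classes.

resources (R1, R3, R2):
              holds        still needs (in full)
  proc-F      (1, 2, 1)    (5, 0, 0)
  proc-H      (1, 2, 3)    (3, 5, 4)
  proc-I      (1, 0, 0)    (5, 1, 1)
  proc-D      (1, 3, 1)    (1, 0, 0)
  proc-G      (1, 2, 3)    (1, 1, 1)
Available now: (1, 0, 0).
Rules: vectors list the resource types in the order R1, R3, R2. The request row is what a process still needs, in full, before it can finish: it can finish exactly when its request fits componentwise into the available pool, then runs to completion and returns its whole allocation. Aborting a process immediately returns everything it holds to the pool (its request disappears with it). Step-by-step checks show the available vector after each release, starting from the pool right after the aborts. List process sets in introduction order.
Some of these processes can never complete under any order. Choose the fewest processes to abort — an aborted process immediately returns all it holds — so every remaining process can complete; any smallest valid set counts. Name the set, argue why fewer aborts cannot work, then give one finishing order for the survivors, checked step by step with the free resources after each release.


Abort proc-F.
Key observation: proc-I had no path to completion before; after the abort of proc-F ((1, 2, 1) returned), step 4 is where it fits.
Minimality: the empty abort set fails — the state is deadlocked as it stands.
The survivors complete as proc-G, proc-D, proc-H, proc-I. Verifying each step (starting from the post-abort pool):
  pool = (2, 2, 1)
  proc-G: need (1, 1, 1) fits (2, 2, 1); releases (1, 2, 3), pool now (3, 4, 4)
  proc-D: need (1, 0, 0) fits (3, 4, 4); releases (1, 3, 1), pool now (4, 7, 5)
  proc-H: need (3, 5, 4) fits (4, 7, 5); releases (1, 2, 3), pool now (5, 9, 8)
  proc-I: need (5, 1, 1) fits (5, 9, 8); releases (1, 0, 0), pool now (6, 9, 8)


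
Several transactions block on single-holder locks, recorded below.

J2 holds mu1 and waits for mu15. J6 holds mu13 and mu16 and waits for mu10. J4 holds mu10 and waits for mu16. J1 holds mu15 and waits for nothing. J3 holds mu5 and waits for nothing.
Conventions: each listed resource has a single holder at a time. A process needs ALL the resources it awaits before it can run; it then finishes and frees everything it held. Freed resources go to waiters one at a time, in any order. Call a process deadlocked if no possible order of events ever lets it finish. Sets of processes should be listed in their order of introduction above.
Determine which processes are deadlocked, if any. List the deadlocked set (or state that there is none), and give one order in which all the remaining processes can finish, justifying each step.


Deadlocked set: J6 and J4.
Key observation: the cycle J6 -> J4 -> J6 can never break — each member waits on the next; no other process is dragged down with it.
The rest can finish in the order J3, J1, J2.
Step-by-step check:
  run J3 (it waits on nothing); releases mu5
  run J1 (it waits on nothing); releases mu15
  J2: everything it awaited (mu15) is free; runs, freeing mu1


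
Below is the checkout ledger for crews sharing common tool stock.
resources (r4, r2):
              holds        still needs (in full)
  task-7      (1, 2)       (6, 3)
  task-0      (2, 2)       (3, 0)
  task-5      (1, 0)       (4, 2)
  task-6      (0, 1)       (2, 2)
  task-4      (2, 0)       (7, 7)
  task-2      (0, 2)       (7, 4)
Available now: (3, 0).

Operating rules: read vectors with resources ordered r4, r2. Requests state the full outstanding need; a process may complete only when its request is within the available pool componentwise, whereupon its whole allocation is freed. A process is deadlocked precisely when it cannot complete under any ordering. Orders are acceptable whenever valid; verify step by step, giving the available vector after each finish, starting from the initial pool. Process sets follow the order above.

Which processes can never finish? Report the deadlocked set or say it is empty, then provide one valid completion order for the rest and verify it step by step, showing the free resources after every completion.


Nothing here is deadlocked.
Key observation: no deadlock: task-0 fits now, and the freed resources carry the rest through.
A valid finishing order for the others: task-0, task-6, task-5, task-7, task-2, task-4. Walking it through:
  pool = (3, 0)
  task-0 needs (3, 0) <= (3, 0) -> finishes; pool += (2, 2) = (5, 2)
  task-6 needs (2, 2) <= (5, 2) -> finishes; pool += (0, 1) = (5, 3)
  task-5 needs (4, 2) <= (5, 3) -> finishes; pool += (1, 0) = (6, 3)
  task-7 needs (6, 3) <= (6, 3) -> finishes; pool += (1, 2) = (7, 5)
  task-2 needs (7, 4) <= (7, 5) -> finishes; pool += (0, 2) = (7, 7)
  task-4 needs (7, 7) <= (7, 7) -> finishes; pool += (2, 0) = (9, 7)


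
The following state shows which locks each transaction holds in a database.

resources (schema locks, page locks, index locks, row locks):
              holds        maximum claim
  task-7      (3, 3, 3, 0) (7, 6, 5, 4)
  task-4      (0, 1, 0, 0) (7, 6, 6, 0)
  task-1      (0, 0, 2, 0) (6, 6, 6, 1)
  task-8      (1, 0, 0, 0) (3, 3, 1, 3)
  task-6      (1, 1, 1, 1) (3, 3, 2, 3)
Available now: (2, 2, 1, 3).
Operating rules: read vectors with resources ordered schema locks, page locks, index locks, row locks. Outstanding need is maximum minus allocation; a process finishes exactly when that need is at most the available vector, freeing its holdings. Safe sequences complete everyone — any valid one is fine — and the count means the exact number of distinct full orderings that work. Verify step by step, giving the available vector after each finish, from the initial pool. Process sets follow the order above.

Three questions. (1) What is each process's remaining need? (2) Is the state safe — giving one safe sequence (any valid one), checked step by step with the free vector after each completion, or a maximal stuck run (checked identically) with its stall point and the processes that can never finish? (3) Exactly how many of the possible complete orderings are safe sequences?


(1) Need matrix, components ordered schema locks, page locks, index locks, row locks:
  task-7: (4, 3, 2, 4)
  task-4: (7, 5, 6, 0)
  task-1: (6, 6, 4, 1)
  task-8: (2, 3, 1, 3)
  task-6: (2, 2, 1, 2)
(2) SAFE, for example via the order task-6, task-8, task-7, task-1, task-4.
Key observation: at task-6 the run first touches a limit — (2, 2, 1, 2) against (2, 2, 1, 3), exact on a resource it actually requests.
Verifying each step:
  pool = (2, 2, 1, 3)
  task-6: need (2, 2, 1, 2) fits (2, 2, 1, 3); releases (1, 1, 1, 1), pool now (3, 3, 2, 4)
  task-8: need (2, 3, 1, 3) fits (3, 3, 2, 4); releases (1, 0, 0, 0), pool now (4, 3, 2, 4)
  task-7: need (4, 3, 2, 4) fits (4, 3, 2, 4); releases (3, 3, 3, 0), pool now (7, 6, 5, 4)
  task-1: need (6, 6, 4, 1) fits (7, 6, 5, 4); releases (0, 0, 2, 0), pool now (7, 6, 7, 4)
  task-4: need (7, 5, 6, 0) fits (7, 6, 7, 4); releases (0, 1, 0, 0), pool now (7, 7, 7, 4)
(3) Exactly 1 of the possible complete orderings is a safe sequence.


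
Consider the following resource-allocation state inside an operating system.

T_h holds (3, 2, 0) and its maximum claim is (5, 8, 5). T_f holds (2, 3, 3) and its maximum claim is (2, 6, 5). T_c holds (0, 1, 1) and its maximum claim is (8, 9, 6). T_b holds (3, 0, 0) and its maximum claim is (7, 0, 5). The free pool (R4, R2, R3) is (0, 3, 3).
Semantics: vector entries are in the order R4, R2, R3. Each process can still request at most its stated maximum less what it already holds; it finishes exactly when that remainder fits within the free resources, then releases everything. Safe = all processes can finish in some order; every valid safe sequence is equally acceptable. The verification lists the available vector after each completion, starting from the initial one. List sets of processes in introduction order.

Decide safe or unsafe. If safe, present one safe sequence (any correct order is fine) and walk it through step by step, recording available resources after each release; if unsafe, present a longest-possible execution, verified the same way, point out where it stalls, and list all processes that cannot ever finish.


SAFE, for example via the order T_f, T_h, T_b, T_c.
Key observation: at T_f the run first touches a limit — (0, 3, 2) against (0, 3, 3), exact on a resource it actually requests.
Check, step by step:
  pool = (0, 3, 3)
  T_f needs (0, 3, 2) <= (0, 3, 3) -> finishes; pool += (2, 3, 3) = (2, 6, 6)
  T_h needs (2, 6, 5) <= (2, 6, 6) -> finishes; pool += (3, 2, 0) = (5, 8, 6)
  T_b needs (4, 0, 5) <= (5, 8, 6) -> finishes; pool += (3, 0, 0) = (8, 8, 6)
  T_c needs (8, 8, 5) <= (8, 8, 6) -> finishes; pool += (0, 1, 1) = (8, 9, 7)


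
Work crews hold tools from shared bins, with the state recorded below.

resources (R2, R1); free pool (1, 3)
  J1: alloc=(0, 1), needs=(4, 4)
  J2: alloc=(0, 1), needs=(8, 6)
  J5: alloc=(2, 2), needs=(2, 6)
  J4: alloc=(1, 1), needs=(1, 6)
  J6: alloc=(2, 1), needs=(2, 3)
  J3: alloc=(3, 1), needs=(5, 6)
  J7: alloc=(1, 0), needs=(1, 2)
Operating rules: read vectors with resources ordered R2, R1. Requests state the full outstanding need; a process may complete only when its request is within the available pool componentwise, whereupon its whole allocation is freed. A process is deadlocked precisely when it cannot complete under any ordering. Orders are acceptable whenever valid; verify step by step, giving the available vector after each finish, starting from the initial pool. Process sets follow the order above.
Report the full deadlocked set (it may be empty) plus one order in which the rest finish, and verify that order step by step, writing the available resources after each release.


Deadlocked set: J2, J5, J4 and J3.
Key observation: once J7, J6, J1 finish, the pool peaks at (4, 5) — and every remaining process still needs more R1 than that.
One completion order for the rest: J7, J6, J1. Check, step by step:
  pool = (1, 3)
  run J7 (needs (1, 2), free (1, 3)); after release of (1, 0) the pool is (2, 3)
  run J6 (needs (2, 3), free (2, 3)); after release of (2, 1) the pool is (4, 4)
  run J1 (needs (4, 4), free (4, 4)); after release of (0, 1) the pool is (4, 5)
None of the blocked processes ever fits:
  blocked: J2 wants (8, 6), pool (4, 5) — not enough R2 and R1
  blocked: J5 wants (2, 6), pool (4, 5) — not enough R1
  blocked: J4 wants (1, 6), pool (4, 5) — not enough R1
  blocked: J3 wants (5, 6), pool (4, 5) — not enough R2 and R1


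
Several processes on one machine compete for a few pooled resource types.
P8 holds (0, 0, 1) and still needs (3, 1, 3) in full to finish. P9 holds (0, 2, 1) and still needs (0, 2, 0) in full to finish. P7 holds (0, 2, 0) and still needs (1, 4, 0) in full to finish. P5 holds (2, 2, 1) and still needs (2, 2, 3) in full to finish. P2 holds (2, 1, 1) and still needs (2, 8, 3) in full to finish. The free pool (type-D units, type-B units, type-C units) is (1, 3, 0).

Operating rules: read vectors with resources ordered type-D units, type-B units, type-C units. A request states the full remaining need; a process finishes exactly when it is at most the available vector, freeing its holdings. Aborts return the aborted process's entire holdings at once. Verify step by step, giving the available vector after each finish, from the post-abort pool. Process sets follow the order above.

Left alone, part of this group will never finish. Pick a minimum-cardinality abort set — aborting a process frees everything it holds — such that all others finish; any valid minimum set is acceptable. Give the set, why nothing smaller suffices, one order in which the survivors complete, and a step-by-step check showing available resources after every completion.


Minimum abort set: P5 and P2.
Key observation: the returned (4, 3, 2) from P5 and P2 is what brings P8 — unrunnable before, under any order — into play at step 2.
Why nothing smaller works — every single abort fails: P8 alone leaves P5 blocked (short on type-D units and type-C units); P9 alone leaves P8 blocked (short on type-D units and type-C units); P7 alone leaves P8 blocked (short on type-D units and type-C units); P5 alone leaves P8 blocked (short on type-C units); P2 alone leaves P8 blocked (short on type-C units).
The survivors complete as P9, P8, P7. Check, step by step (starting from the post-abort pool):
  pool = (5, 6, 2)
  run P9 (needs (0, 2, 0), free (5, 6, 2)); after release of (0, 2, 1) the pool is (5, 8, 3)
  run P8 (needs (3, 1, 3), free (5, 8, 3)); after release of (0, 0, 1) the pool is (5, 8, 4)
  run P7 (needs (1, 4, 0), free (5, 8, 4)); after release of (0, 2, 0) the pool is (5, 10, 4)


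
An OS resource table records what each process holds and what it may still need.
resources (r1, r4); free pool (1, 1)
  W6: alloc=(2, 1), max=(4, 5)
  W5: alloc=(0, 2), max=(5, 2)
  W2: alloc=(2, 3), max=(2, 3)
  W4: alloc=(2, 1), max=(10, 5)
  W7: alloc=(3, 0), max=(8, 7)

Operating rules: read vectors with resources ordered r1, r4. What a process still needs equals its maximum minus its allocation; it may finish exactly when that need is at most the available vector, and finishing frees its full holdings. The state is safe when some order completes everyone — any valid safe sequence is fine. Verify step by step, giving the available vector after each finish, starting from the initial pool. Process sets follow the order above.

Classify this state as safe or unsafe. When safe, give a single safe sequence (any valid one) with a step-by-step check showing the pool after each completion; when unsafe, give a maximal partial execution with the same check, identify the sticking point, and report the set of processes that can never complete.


SAFE. One safe sequence: W2, W6, W5, W7, W4.
Key observation: the first exact fit in this order is W6 — it needs (2, 4) with (3, 4) free, meeting a requested resource to the last unit.
Walking it through:
  pool = (1, 1)
  W2 needs (0, 0) <= (1, 1) -> finishes; pool += (2, 3) = (3, 4)
  W6 needs (2, 4) <= (3, 4) -> finishes; pool += (2, 1) = (5, 5)
  W5 needs (5, 0) <= (5, 5) -> finishes; pool += (0, 2) = (5, 7)
  W7 needs (5, 7) <= (5, 7) -> finishes; pool += (3, 0) = (8, 7)
  W4 needs (8, 4) <= (8, 7) -> finishes; pool += (2, 1) = (10, 8)


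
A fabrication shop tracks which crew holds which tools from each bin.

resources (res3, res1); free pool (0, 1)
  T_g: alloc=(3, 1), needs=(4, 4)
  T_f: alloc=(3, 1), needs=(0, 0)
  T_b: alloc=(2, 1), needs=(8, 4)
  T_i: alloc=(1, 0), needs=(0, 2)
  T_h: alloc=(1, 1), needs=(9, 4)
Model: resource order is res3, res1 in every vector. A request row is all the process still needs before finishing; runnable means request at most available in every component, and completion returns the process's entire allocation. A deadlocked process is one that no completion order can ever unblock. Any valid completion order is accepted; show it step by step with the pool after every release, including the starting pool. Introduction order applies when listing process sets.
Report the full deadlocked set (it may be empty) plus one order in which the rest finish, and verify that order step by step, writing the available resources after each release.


Deadlocked: T_g, T_b and T_h.
Key observation: after T_f, T_i complete, (4, 2) is the best the pool ever gets, yet each leftover process wants more res1.
A valid finishing order for the others: T_f, T_i. Check, step by step:
  pool = (0, 1)
  run T_f (needs (0, 0), free (0, 1)); after release of (3, 1) the pool is (3, 2)
  run T_i (needs (0, 2), free (3, 2)); after release of (1, 0) the pool is (4, 2)
None of the blocked processes ever fits:
  blocked: T_g wants (4, 4), pool (4, 2) — not enough res1
  blocked: T_b wants (8, 4), pool (4, 2) — not enough res3 and res1
  blocked: T_h wants (9, 4), pool (4, 2) — not enough res3 and res1


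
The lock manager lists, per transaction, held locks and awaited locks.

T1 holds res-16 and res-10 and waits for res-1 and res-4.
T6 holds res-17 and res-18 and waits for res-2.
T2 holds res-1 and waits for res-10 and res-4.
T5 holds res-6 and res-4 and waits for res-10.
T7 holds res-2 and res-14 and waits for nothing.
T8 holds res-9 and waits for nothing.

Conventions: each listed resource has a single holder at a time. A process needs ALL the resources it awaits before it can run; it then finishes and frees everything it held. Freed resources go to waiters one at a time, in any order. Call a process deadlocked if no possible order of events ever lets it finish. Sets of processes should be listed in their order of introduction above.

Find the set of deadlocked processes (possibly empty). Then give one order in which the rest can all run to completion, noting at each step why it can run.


The deadlocked set is T1, T2 and T5.
Key observation: nobody on the ring T1 -> T2 -> T1 can start until another member finishes, which never happens; T5 is caught in further circular waits.
The rest can finish in the order T8, T7, T6.
Verifying each step:
  run T8 (it waits on nothing); releases res-9
  run T7 (it waits on nothing); releases res-2 and res-14
  T6: everything it awaited (res-2) is free; runs, freeing res-17 and res-18


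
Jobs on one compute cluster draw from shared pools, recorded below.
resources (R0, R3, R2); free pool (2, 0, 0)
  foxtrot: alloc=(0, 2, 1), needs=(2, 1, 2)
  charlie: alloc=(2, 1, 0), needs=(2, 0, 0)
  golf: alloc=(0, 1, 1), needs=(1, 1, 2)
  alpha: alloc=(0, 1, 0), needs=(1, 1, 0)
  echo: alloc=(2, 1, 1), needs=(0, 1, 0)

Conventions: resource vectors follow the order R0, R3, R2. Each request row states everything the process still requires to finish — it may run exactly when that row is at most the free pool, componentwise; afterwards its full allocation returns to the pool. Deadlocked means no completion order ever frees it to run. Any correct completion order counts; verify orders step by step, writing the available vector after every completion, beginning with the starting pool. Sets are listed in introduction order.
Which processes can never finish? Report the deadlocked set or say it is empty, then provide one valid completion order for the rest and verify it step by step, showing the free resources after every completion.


The deadlocked set is foxtrot and golf.
Key observation: no order helps: past charlie, echo, alpha, the free pool tops out at (6, 3, 1), below what each blocked process needs in R2.
A valid finishing order for the others: charlie, echo, alpha. Verifying each step:
  pool = (2, 0, 0)
  charlie: need (2, 0, 0) fits (2, 0, 0); releases (2, 1, 0), pool now (4, 1, 0)
  echo: need (0, 1, 0) fits (4, 1, 0); releases (2, 1, 1), pool now (6, 2, 1)
  alpha: need (1, 1, 0) fits (6, 2, 1); releases (0, 1, 0), pool now (6, 3, 1)
None of the blocked processes ever fits:
  blocked: foxtrot wants (2, 1, 2), pool (6, 3, 1) — not enough R2
  blocked: golf wants (1, 1, 2), pool (6, 3, 1) — not enough R2


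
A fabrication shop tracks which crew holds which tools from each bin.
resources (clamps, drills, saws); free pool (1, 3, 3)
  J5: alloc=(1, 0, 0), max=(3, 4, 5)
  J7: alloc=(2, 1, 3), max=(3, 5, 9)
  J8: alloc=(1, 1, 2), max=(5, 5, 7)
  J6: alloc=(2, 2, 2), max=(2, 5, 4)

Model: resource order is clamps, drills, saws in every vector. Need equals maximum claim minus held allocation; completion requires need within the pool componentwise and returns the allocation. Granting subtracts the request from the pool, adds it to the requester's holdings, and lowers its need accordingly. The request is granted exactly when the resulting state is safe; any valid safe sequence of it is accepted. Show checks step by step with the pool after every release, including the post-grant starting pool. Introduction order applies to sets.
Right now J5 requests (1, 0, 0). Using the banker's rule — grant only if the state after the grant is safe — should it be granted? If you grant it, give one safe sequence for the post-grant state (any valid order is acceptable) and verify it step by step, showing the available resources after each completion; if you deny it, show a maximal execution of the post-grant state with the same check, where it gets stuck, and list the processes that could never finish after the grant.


GRANT. The post-grant state is safe; one safe sequence: J6, J5, J8, J7.
Key observation: the grant leaves (0, 3, 3) free — enough for J6, whose release restarts the cascade.
Step-by-step check of the post-grant state:
  pool = (0, 3, 3)
  J6: need (0, 3, 2) fits (0, 3, 3); releases (2, 2, 2), pool now (2, 5, 5)
  J5: need (1, 4, 5) fits (2, 5, 5); releases (2, 0, 0), pool now (4, 5, 5)
  J8: need (4, 4, 5) fits (4, 5, 5); releases (1, 1, 2), pool now (5, 6, 7)
  J7: need (1, 4, 6) fits (5, 6, 7); releases (2, 1, 3), pool now (7, 7, 10)


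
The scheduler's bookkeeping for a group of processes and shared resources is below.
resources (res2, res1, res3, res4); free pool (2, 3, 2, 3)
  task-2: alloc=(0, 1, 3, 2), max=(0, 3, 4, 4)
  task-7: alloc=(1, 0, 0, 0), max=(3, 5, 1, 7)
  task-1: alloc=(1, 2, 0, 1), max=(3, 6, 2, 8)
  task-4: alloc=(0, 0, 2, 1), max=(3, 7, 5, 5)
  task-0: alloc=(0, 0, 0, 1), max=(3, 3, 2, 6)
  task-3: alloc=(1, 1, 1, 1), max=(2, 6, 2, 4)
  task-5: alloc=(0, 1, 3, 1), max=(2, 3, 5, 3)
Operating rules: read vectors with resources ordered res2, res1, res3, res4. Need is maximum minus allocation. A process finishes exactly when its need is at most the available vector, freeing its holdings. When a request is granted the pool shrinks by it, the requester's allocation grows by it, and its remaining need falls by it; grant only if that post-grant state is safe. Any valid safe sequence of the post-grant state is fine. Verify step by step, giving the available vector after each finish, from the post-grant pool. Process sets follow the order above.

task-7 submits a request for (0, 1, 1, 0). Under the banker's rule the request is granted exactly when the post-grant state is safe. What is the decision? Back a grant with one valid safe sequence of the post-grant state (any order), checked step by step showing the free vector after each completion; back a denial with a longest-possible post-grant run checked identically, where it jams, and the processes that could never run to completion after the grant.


DENY. Granting would leave the state unsafe.
Key observation: after task-2, task-5 the pool peaks at (2, 4, 7, 6), and each blocked process is short somewhere: task-7 on res4; task-1 on res4; task-4 on res2, res1; task-0 on res2; task-3 on res1.
After a pretend grant, a maximal execution: task-2, task-5 — then nothing else fits. Walking it through:
  pool = (2, 2, 1, 3)
  task-2: need (0, 2, 1, 2) fits (2, 2, 1, 3); releases (0, 1, 3, 2), pool now (2, 3, 4, 5)
  task-5: need (2, 2, 2, 2) fits (2, 3, 4, 5); releases (0, 1, 3, 1), pool now (2, 4, 7, 6)
  task-7 cannot run: need (2, 4, 0, 7) vs free (2, 4, 7, 6) (insufficient res4)
  task-1 cannot run: need (2, 4, 2, 7) vs free (2, 4, 7, 6) (insufficient res4)
  task-4 cannot run: need (3, 7, 3, 4) vs free (2, 4, 7, 6) (insufficient res2 and res1)
  task-0 cannot run: need (3, 3, 2, 5) vs free (2, 4, 7, 6) (insufficient res2)
  task-3 cannot run: need (1, 5, 1, 3) vs free (2, 4, 7, 6) (insufficient res1)
Post-grant, the permanently blocked set is task-7, task-1, task-4, task-0 and task-3.


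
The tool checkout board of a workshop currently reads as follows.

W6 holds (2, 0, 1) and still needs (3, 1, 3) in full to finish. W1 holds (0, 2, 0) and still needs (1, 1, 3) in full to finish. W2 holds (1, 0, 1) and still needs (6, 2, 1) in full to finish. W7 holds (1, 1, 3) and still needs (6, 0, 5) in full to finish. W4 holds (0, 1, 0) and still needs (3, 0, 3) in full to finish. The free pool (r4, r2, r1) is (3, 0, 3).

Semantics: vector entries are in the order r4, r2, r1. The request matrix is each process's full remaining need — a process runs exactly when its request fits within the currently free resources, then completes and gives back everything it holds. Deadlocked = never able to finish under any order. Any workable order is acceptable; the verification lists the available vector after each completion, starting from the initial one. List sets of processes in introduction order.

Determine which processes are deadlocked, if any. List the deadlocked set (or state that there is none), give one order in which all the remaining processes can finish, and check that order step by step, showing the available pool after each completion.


Deadlocked: W2 and W7.
Key observation: the pool after W4, W6, W1 is (5, 3, 4); every surviving request exceeds it in r4, so progress ends there.
A valid finishing order for the others: W4, W6, W1. Walking it through:
  pool = (3, 0, 3)
  run W4 (needs (3, 0, 3), free (3, 0, 3)); after release of (0, 1, 0) the pool is (3, 1, 3)
  run W6 (needs (3, 1, 3), free (3, 1, 3)); after release of (2, 0, 1) the pool is (5, 1, 4)
  run W1 (needs (1, 1, 3), free (5, 1, 4)); after release of (0, 2, 0) the pool is (5, 3, 4)
The blocked processes can never fit:
  W2 still needs (6, 2, 1) but only (5, 3, 4) is free — short on r4
  W7 still needs (6, 0, 5) but only (5, 3, 4) is free — short on r4 and r1


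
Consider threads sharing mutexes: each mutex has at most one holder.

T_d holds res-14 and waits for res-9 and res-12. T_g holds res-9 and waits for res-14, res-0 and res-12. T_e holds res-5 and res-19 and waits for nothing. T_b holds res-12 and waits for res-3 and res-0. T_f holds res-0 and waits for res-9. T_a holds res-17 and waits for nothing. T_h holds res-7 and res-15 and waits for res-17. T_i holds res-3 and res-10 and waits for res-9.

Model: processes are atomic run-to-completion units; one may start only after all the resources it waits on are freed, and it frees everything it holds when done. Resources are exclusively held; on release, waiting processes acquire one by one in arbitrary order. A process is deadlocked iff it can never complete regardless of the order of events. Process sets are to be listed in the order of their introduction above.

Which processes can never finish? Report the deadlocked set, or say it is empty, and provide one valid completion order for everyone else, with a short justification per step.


Deadlocked set: T_d, T_g, T_b, T_f and T_i.
Key observation: the waits loop around T_d -> T_g -> T_d with no way out; T_b, T_f and T_i are caught in further circular waits.
The rest can finish in the order T_a, T_h, T_e.
Walking it through:
  T_a waits on nothing -> runs at once and releases res-17
  T_h waits on res-17 — all released -> runs and releases res-7 and res-15
  T_e waits on nothing -> runs at once and releases res-5 and res-19


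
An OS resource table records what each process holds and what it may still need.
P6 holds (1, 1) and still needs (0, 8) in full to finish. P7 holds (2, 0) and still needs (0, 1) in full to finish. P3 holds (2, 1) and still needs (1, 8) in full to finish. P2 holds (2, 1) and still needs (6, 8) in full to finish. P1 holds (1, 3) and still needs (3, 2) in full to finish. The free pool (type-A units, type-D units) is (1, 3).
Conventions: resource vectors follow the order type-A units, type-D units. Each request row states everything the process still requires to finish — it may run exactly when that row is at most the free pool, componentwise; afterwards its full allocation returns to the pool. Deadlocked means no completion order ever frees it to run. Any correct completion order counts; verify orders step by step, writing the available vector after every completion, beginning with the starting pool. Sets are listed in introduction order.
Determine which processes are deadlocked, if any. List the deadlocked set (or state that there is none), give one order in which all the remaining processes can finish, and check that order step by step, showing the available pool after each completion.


The deadlocked set is P6, P3 and P2.
Key observation: no order helps: past P7, P1, the free pool tops out at (4, 6), below what each blocked process needs in type-D units.
The rest can finish in the order P7, P1. Step-by-step check:
  pool = (1, 3)
  run P7 (needs (0, 1), free (1, 3)); after release of (2, 0) the pool is (3, 3)
  run P1 (needs (3, 2), free (3, 3)); after release of (1, 3) the pool is (4, 6)
The blocked processes can never fit:
  blocked: P6 wants (0, 8), pool (4, 6) — not enough type-D units
  blocked: P3 wants (1, 8), pool (4, 6) — not enough type-D units
  blocked: P2 wants (6, 8), pool (4, 6) — not enough type-A units and type-D units


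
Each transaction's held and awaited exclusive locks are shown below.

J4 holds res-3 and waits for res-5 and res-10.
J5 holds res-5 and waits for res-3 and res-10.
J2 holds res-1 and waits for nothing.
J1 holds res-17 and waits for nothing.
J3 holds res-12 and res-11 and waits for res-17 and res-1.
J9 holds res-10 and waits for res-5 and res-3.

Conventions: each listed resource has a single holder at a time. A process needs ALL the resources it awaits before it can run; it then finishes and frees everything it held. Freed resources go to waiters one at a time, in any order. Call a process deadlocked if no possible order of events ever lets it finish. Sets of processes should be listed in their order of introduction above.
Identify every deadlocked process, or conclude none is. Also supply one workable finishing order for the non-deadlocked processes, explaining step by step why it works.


The deadlocked set is J4, J5 and J9.
Key observation: the loop J4 -> J5 -> J4 blocks itself forever; J9 is caught in further circular waits.
A valid finishing order for the others: J1, J2, J3.
Verifying each step:
  run J1 (it waits on nothing); releases res-17
  run J2 (it waits on nothing); releases res-1
  J3 waits on res-17 and res-1 — all released -> runs and releases res-12 and res-11


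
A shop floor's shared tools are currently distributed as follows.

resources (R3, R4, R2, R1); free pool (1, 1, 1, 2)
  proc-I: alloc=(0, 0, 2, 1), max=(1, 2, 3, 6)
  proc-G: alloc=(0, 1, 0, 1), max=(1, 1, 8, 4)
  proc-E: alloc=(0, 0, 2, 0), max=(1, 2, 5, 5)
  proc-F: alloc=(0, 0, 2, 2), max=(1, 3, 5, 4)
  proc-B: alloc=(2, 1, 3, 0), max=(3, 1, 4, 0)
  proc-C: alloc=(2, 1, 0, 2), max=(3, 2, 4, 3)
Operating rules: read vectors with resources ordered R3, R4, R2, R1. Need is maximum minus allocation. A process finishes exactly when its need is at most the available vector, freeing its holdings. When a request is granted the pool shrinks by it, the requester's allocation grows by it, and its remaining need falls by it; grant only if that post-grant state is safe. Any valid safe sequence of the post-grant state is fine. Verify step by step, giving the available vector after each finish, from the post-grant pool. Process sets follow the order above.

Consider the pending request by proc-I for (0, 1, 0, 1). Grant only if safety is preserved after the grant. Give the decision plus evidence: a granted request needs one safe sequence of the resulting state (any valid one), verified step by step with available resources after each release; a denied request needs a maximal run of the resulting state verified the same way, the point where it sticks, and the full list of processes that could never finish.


DENY: after the grant no complete ordering would exist.
Key observation: after proc-B, proc-C the pool peaks at (5, 2, 4, 3), and each blocked process is short somewhere: proc-I on R1; proc-G on R2; proc-E on R1; proc-F on R4.
On the post-grant state, proc-B, proc-C is a maximal run — nothing extends it. Step-by-step check:
  pool = (1, 0, 1, 1)
  run proc-B (needs (1, 0, 1, 0), free (1, 0, 1, 1)); after release of (2, 1, 3, 0) the pool is (3, 1, 4, 1)
  run proc-C (needs (1, 1, 4, 1), free (3, 1, 4, 1)); after release of (2, 1, 0, 2) the pool is (5, 2, 4, 3)
  proc-I still needs (1, 1, 1, 4) but only (5, 2, 4, 3) is free — short on R1
  proc-G still needs (1, 0, 8, 3) but only (5, 2, 4, 3) is free — short on R2
  proc-E still needs (1, 2, 3, 5) but only (5, 2, 4, 3) is free — short on R1
  proc-F still needs (1, 3, 3, 2) but only (5, 2, 4, 3) is free — short on R4
Had the request been granted, proc-I, proc-G, proc-E and proc-F could never finish.


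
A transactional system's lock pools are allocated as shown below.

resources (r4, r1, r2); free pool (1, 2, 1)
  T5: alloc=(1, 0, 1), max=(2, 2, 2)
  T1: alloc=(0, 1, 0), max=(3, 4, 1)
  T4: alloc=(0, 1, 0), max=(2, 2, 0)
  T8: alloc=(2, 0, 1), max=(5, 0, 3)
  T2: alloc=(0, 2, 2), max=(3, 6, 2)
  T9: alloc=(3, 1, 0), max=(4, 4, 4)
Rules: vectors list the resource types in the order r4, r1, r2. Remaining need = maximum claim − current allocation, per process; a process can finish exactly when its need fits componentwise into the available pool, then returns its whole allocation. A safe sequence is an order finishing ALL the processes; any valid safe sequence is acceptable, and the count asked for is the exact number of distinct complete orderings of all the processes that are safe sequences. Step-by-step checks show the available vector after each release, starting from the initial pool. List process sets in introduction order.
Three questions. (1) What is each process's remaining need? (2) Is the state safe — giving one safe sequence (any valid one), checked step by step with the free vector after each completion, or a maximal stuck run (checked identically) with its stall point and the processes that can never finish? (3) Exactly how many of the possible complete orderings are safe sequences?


(1) Outstanding need per process (order r4, r1, r2):
  T5: (1, 2, 1)
  T1: (3, 3, 1)
  T4: (2, 1, 0)
  T8: (3, 0, 2)
  T2: (3, 4, 0)
  T9: (1, 3, 4)
(2) UNSAFE — no complete ordering exists.
Key observation: after T5, T4 the pool peaks at (2, 3, 2), and each blocked process is short somewhere: T1 on r4; T8 on r4; T2 on r4, r1; T9 on r2.
Going as far as possible: T5, T4; after that, nothing fits. Verifying each step:
  pool = (1, 2, 1)
  T5: need (1, 2, 1) fits (1, 2, 1); releases (1, 0, 1), pool now (2, 2, 2)
  T4: need (2, 1, 0) fits (2, 2, 2); releases (0, 1, 0), pool now (2, 3, 2)
  T1 cannot run: need (3, 3, 1) vs free (2, 3, 2) (insufficient r4)
  T8 cannot run: need (3, 0, 2) vs free (2, 3, 2) (insufficient r4)
  T2 cannot run: need (3, 4, 0) vs free (2, 3, 2) (insufficient r4 and r1)
  T9 cannot run: need (1, 3, 4) vs free (2, 3, 2) (insufficient r2)
Never able to finish: T1, T8, T2 and T9.
(3) The exact count: 0 of the possible complete orderings are safe sequences.


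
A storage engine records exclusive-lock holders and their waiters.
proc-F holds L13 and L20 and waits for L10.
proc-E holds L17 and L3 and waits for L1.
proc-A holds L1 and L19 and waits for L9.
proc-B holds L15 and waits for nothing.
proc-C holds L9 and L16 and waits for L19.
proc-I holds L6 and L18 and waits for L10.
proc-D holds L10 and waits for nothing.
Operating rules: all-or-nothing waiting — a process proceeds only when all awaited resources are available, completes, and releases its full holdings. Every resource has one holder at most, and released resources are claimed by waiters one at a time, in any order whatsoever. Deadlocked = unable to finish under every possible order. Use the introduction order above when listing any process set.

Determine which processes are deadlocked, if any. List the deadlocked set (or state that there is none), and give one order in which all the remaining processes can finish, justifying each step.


The deadlocked set is proc-E, proc-A and proc-C.
Key observation: nobody on the ring proc-A -> proc-C -> proc-A can start until another member finishes, which never happens; proc-E waits into the deadlock from upstream.
A valid finishing order for the others: proc-B, proc-D, proc-I, proc-F.
Check, step by step:
  proc-B waits on nothing -> runs at once and releases L15
  proc-D waits on nothing -> runs at once and releases L10
  run proc-I (all its waits — L10 — are resolved); releases L6 and L18
  run proc-F (all its waits — L10 — are resolved); releases L13 and L20


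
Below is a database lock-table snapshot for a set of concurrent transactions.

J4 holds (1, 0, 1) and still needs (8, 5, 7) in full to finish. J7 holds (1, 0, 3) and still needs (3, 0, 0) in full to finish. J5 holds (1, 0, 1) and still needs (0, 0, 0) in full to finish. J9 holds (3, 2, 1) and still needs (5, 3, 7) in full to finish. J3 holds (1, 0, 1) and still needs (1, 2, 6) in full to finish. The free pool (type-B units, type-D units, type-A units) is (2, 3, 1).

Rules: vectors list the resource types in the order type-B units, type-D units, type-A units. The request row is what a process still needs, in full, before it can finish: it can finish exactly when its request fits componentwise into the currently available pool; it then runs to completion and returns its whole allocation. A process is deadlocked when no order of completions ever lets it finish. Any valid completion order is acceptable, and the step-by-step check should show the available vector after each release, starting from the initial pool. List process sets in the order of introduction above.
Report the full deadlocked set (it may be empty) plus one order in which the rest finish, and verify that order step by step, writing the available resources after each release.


The deadlocked set is J4, J9 and J3.
Key observation: once J5, J7 finish, the pool peaks at (4, 3, 5) — and every remaining process still needs more type-A units than that.
A valid finishing order for the others: J5, J7. Step-by-step check:
  pool = (2, 3, 1)
  J5: need (0, 0, 0) fits (2, 3, 1); releases (1, 0, 1), pool now (3, 3, 2)
  J7: need (3, 0, 0) fits (3, 3, 2); releases (1, 0, 3), pool now (4, 3, 5)
The stuck group stays short no matter what:
  J4 cannot run: need (8, 5, 7) vs free (4, 3, 5) (insufficient type-B units, type-D units and type-A units)
  J9 cannot run: need (5, 3, 7) vs free (4, 3, 5) (insufficient type-B units and type-A units)
  J3 cannot run: need (1, 2, 6) vs free (4, 3, 5) (insufficient type-A units)


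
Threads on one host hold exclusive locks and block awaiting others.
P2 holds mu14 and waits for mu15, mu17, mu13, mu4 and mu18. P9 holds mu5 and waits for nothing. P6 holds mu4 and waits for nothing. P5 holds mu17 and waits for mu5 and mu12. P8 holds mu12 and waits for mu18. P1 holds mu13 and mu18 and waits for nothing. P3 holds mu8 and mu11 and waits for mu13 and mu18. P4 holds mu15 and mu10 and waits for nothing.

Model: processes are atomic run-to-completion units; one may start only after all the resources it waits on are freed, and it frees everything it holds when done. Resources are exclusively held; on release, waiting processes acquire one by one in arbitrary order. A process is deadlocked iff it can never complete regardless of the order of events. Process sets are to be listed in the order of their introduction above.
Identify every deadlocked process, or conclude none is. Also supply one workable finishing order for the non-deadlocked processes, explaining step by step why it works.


The deadlocked set is empty.
Key observation: the wait relation is loop-free; peeling off processes with no waits unwinds the whole state.
The rest can finish in the order P1, P9, P3, P8, P5, P6, P4, P2.
Verifying each step:
  P1: no waits; runs immediately, freeing mu13 and mu18
  P9: no waits; runs immediately, freeing mu5
  run P3 (all its waits — mu13 and mu18 — are resolved); releases mu8 and mu11
  run P8 (all its waits — mu18 — are resolved); releases mu12
  run P5 (all its waits — mu5 and mu12 — are resolved); releases mu17
  P6: no waits; runs immediately, freeing mu4
  P4: no waits; runs immediately, freeing mu15 and mu10
  run P2 (all its waits — mu15, mu17, mu13, mu4 and mu18 — are resolved); releases mu14


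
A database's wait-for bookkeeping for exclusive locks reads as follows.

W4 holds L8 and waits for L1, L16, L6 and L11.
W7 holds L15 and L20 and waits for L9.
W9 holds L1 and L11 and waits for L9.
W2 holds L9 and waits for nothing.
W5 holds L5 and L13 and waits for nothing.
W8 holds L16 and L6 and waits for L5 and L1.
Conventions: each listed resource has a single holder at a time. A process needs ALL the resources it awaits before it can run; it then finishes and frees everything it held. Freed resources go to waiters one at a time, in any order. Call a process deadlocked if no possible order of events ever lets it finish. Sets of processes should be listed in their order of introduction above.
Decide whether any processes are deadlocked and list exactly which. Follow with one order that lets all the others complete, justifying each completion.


No process is deadlocked.
Key observation: although several processes wait, no cycle exists — each chain bottoms out at a free runner.
The rest can finish in the order W2, W7, W9, W5, W8, W4.
Verifying each step:
  W2: no waits; runs immediately, freeing L9
  W7: everything it awaited (L9) is free; runs, freeing L15 and L20
  W9: everything it awaited (L9) is free; runs, freeing L1 and L11
  W5: no waits; runs immediately, freeing L5 and L13
  W8: everything it awaited (L5 and L1) is free; runs, freeing L16 and L6
  W4: everything it awaited (L1, L16, L6 and L11) is free; runs, freeing L8
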